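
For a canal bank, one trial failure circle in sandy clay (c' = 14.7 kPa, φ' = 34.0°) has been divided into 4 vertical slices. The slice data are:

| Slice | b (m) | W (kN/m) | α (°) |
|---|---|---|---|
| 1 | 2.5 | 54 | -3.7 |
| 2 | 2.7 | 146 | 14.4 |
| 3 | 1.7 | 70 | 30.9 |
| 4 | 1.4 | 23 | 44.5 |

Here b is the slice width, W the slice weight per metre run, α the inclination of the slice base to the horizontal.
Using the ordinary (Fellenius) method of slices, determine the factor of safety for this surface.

Ordinary method of slices: FS = Σ[c'·Δl_i + (W_i cosα_i)·tanφ'] / Σ W_i sinα_i, with Δl_i = b_i / cosα_i.
Slice 1: Δl = 2.5/cos(-3.7°) = 2.505 m; N'_1 = 54·cos(-3.7°) = 53.9; c'Δl = 36.83; W sinα = -3.5
Slice 2: Δl = 2.7/cos14.4° = 2.788 m; N'_2 = 146·cos14.4° = 141.4; c'Δl = 40.98; W sinα = 36.3
Slice 3: Δl = 1.7/cos30.9° = 1.981 m; N'_3 = 70·cos30.9° = 60.1; c'Δl = 29.12; W sinα = 35.9
Slice 4: Δl = 1.4/cos44.5° = 1.963 m; N'_4 = 23·cos44.5° = 16.4; c'Δl = 28.85; W sinα = 16.1
Σc'Δl = 135.8 kN/m; ΣN' = 271.8 kN/m; ΣW sinα = 84.9 kN/m
Resisting = 135.8 + 271.8·tan34.0° = 135.8 + 183.3 = 319.1 kN/m
FS = 319.1 / 84.9 = 3.759

FS = 3.76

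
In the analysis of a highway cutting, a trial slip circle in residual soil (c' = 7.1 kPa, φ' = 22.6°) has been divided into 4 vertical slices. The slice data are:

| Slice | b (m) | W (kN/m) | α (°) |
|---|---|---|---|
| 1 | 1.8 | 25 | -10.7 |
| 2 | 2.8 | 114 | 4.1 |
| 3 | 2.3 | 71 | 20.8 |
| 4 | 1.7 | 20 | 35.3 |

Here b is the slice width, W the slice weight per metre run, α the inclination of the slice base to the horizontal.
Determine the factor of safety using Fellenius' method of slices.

Ordinary method of slices: FS = Σ[c'·Δl_i + (W_i cosα_i)·tanφ'] / Σ W_i sinα_i, with Δl_i = b_i / cosα_i.
Slice 1: Δl = 1.8/cos(-10.7°) = 1.832 m; N'_1 = 25·cos(-10.7°) = 24.6; c'Δl = 13.01; W sinα = -4.6
Slice 2: Δl = 2.8/cos4.1° = 2.807 m; N'_2 = 114·cos4.1° = 113.7; c'Δl = 19.93; W sinα = 8.2
Slice 3: Δl = 2.3/cos20.8° = 2.460 m; N'_3 = 71·cos20.8° = 66.4; c'Δl = 17.47; W sinα = 25.2
Slice 4: Δl = 1.7/cos35.3° = 2.083 m; N'_4 = 20·cos35.3° = 16.3; c'Δl = 14.79; W sinα = 11.6
Σc'Δl = 65.2 kN/m; ΣN' = 221.0 kN/m; ΣW sinα = 40.3 kN/m
Resisting = 65.2 + 221.0·tan22.6° = 65.2 + 92.0 = 157.2 kN/m
FS = 157.2 / 40.3 = 3.902

FS = 3.90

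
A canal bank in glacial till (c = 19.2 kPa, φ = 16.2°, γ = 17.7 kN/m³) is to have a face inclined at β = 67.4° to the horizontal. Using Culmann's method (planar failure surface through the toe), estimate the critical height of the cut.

Culmann's analysis gives the critical failure plane at α_cr = (β + φ)/2 = (67.4 + 16.2)/2 = 41.8°, and the critical height
H_c = (4c/γ) · sinβ cosφ / [1 − cos(β − φ)]
    = (4·19.2/17.7) · sin67.4°·cos16.2° / [1 − cos(51.2°)]
    = 4.339 · 0.9232·0.9603 / [1 − 0.6266]
    = 4.339 · 0.8866 / 0.3734
    = 10.30 m

H_c = 10.30 m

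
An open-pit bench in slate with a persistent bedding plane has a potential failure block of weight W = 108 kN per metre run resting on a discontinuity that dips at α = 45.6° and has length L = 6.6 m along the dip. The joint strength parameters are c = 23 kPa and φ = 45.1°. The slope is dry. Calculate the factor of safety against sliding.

Resolving the block weight along and normal to the plane and applying the Mohr–Coulomb strength on the joint:
N' = W cosα = 108·cos45.6° = 75.6 kN/m
Driving force T = W sinα = 108·sin45.6° = 77.2 kN/m
Resisting force R = c·L + N'·tanφ = 23·6.6 + 75.6·tan45.1° = 151.8 + 75.8 = 227.6 kN/m
FS = R / T = 227.6 / 77.2 = 2.950

FS = 2.95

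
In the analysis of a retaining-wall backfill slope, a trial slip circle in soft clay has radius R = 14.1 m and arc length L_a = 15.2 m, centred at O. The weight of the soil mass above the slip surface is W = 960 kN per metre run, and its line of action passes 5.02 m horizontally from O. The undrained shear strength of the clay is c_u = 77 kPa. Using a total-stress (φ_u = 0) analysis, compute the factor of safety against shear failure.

FS = 3.42

Taking moments about the centre O, the resisting moment is provided by the undrained shear strength acting along the arc:
M_R = c_u·L_a·R = 77·15.20·14.1 = 16502.6 kN·m/m
M_D = W·d = 960·5.02 = 4819.2 kN·m/m
FS = M_R / M_D = 16502.6 / 4819.2 = 3.424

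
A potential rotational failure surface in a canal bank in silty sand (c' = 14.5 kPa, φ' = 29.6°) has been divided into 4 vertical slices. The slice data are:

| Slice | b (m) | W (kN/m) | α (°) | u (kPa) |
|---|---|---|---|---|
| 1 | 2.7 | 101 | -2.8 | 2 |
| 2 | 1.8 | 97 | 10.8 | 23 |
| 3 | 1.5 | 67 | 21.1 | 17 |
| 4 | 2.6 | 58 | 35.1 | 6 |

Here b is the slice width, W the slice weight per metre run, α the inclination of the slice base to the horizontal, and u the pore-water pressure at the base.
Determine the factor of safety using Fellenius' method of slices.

FS = 3.62

Ordinary method of slices: FS = Σ[c'·Δl_i + (W_i cosα_i − u_i·Δl_i)·tanφ'] / Σ W_i sinα_i, with Δl_i = b_i / cosα_i.
Slice 1: Δl = 2.7/cos(-2.8°) = 2.703 m; N'_1 = 101·cos(-2.8°) − 2·2.703 = 95.5; c'Δl = 39.20; W sinα = -4.9
Slice 2: Δl = 1.8/cos10.8° = 1.832 m; N'_2 = 97·cos10.8° − 23·1.832 = 53.1; c'Δl = 26.57; W sinα = 18.2
Slice 3: Δl = 1.5/cos21.1° = 1.608 m; N'_3 = 67·cos21.1° − 17·1.608 = 35.2; c'Δl = 23.31; W sinα = 24.1
Slice 4: Δl = 2.6/cos35.1° = 3.178 m; N'_4 = 58·cos35.1° − 6·3.178 = 28.4; c'Δl = 46.08; W sinα = 33.4
Σc'Δl = 135.2 kN/m; ΣN' = 212.2 kN/m; ΣW sinα = 70.7 kN/m
Resisting = 135.2 + 212.2·tan29.6° = 135.2 + 120.5 = 255.7 kN/m
FS = 255.7 / 70.7 = 3.616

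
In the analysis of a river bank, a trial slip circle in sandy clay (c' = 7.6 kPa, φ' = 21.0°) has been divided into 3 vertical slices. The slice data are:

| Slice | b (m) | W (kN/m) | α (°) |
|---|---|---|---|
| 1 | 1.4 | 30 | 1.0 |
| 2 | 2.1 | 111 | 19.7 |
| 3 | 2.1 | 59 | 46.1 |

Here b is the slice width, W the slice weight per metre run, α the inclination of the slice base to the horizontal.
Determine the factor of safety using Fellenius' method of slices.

FS = 1.47

Ordinary method of slices: FS = Σ[c'·Δl_i + (W_i cosα_i)·tanφ'] / Σ W_i sinα_i, with Δl_i = b_i / cosα_i.
Slice 1: Δl = 1.4/cos1.0° = 1.400 m; N'_1 = 30·cos1.0° = 30.0; c'Δl = 10.64; W sinα = 0.5
Slice 2: Δl = 2.1/cos19.7° = 2.231 m; N'_2 = 111·cos19.7° = 104.5; c'Δl = 16.95; W sinα = 37.4
Slice 3: Δl = 2.1/cos46.1° = 3.029 m; N'_3 = 59·cos46.1° = 40.9; c'Δl = 23.02; W sinα = 42.5
Σc'Δl = 50.6 kN/m; ΣN' = 175.4 kN/m; ΣW sinα = 80.5 kN/m
Resisting = 50.6 + 175.4·tan21.0° = 50.6 + 67.3 = 117.9 kN/m
FS = 117.9 / 80.5 = 1.466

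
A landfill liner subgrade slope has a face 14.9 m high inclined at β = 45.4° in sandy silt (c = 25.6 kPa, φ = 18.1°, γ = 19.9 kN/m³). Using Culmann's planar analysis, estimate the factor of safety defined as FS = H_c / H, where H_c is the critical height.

H_c = (4c/γ) · sinβ cosφ / [1 − cos(β − φ)]
    = (4·25.6/19.9) · sin45.4°·cos18.1° / [1 − cos27.3°]
    = 5.146 · 0.6768 / 0.1114 = 31.27 m
FS = H_c / H = 31.27 / 14.9 = 2.098

FS = 2.10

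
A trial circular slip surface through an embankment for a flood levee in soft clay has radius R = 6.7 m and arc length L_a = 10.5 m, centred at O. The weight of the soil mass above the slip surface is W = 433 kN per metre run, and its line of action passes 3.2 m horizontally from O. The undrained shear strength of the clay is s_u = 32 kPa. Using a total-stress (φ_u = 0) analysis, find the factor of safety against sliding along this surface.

Taking moments about the centre O, the resisting moment is provided by the undrained shear strength acting along the arc:
M_R = s_u·L_a·R = 32·10.50·6.7 = 2251.2 kN·m/m
M_D = W·d = 433·3.2 = 1385.6 kN·m/m
FS = M_R / M_D = 2251.2 / 1385.6 = 1.625

FS = 1.62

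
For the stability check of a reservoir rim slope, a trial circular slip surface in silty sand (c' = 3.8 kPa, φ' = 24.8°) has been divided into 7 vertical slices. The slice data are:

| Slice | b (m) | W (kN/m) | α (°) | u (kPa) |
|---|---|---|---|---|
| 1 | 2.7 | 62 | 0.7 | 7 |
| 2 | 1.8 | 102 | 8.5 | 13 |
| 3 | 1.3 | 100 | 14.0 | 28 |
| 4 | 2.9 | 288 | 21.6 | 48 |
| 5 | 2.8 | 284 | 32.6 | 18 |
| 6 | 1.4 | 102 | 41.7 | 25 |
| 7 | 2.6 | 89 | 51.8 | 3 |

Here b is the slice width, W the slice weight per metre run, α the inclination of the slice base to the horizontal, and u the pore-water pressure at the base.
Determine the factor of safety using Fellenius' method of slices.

Ordinary method of slices: FS = Σ[c'·Δl_i + (W_i cosα_i − u_i·Δl_i)·tanφ'] / Σ W_i sinα_i, with Δl_i = b_i / cosα_i.
Slice 1: Δl = 2.7/cos0.7° = 2.700 m; N'_1 = 62·cos0.7° − 7·2.700 = 43.1; c'Δl = 10.26; W sinα = 0.8
Slice 2: Δl = 1.8/cos8.5° = 1.820 m; N'_2 = 102·cos8.5° − 13·1.820 = 77.2; c'Δl = 6.92; W sinα = 15.1
Slice 3: Δl = 1.3/cos14.0° = 1.340 m; N'_3 = 100·cos14.0° − 28·1.340 = 59.5; c'Δl = 5.09; W sinα = 24.2
Slice 4: Δl = 2.9/cos21.6° = 3.119 m; N'_4 = 288·cos21.6° − 48·3.119 = 118.1; c'Δl = 11.85; W sinα = 106.0
Slice 5: Δl = 2.8/cos32.6° = 3.324 m; N'_5 = 284·cos32.6° − 18·3.324 = 179.4; c'Δl = 12.63; W sinα = 153.0
Slice 6: Δl = 1.4/cos41.7° = 1.875 m; N'_6 = 102·cos41.7° − 25·1.875 = 29.3; c'Δl = 7.13; W sinα = 67.9
Slice 7: Δl = 2.6/cos51.8° = 4.204 m; N'_7 = 89·cos51.8° − 3·4.204 = 42.4; c'Δl = 15.98; W sinα = 69.9
Σc'Δl = 69.9 kN/m; ΣN' = 549.0 kN/m; ΣW sinα = 436.9 kN/m
Resisting = 69.9 + 549.0·tan24.8° = 69.9 + 253.7 = 323.5 kN/m
FS = 323.5 / 436.9 = 0.741

FS = 0.74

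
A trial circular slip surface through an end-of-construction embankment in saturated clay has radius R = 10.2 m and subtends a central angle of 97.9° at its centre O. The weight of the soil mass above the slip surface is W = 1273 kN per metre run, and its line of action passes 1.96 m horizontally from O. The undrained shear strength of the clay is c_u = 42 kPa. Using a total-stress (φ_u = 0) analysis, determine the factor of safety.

FS = 2.99

Taking moments about the centre O, the resisting moment is provided by the undrained shear strength acting along the arc:
Arc length L_a = R·θ = 10.2·(97.9°·π/180) = 10.2·1.7087 = 17.43 m
M_R = c_u·L_a·R = 42·17.43·10.2 = 7466.4 kN·m/m
M_D = W·d = 1273·1.96 = 2495.1 kN·m/m
FS = M_R / M_D = 7466.4 / 2495.1 = 2.992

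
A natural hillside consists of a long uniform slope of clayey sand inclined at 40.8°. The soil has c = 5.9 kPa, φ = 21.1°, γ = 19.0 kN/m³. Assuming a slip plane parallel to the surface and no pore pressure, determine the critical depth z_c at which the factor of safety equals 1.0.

z_c = 1.14 m

Setting FS = 1.00 in FS = [c + γz cos²β tanφ] / [γz sinβ cosβ] and solving for z:
z = c / [γ cosβ (FS·sinβ − cosβ·tanφ)]
  = 5.9 / [19.0·cos40.8°·(1.00·sin40.8° − cos40.8°·tan21.1°)]
  = 5.9 / [19.0·0.7570·(1.00·0.6534 − 0.7570·0.3859)]
  = 5.9 / 5.1968 = 1.135 m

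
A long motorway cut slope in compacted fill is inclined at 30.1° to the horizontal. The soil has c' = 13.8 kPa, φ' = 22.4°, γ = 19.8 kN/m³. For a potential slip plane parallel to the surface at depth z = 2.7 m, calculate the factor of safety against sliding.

For an infinite slope with a slip plane parallel to the surface (no pore pressure): FS = [c' + γz cos²β tanφ'] / [γz sinβ cosβ].
γz = 19.8·2.7 = 53.46 kN/m²
Numerator = 13.8 + 53.46·cos²30.1°·tan22.4° = 13.8 + 53.46·0.7485·0.4122 = 30.293 kPa
Denominator = 53.46·sin30.1°·cos30.1° = 53.46·0.5015·0.8652 = 23.195 kPa
FS = 30.293 / 23.195 = 1.306

FS = 1.31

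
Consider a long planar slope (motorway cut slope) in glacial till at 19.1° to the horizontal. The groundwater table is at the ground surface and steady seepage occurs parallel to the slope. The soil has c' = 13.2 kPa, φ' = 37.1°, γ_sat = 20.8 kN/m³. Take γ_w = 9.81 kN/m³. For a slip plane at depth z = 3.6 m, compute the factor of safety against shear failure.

FS = 1.72

With seepage parallel to the slope and the water table at the surface, the effective normal stress on the slip plane uses the buoyant unit weight γ' = γ_sat − γ_w while the driving shear stress uses γ_sat:
FS = [c' + γ' z cos²β tanφ'] / [γ_sat z sinβ cosβ]
γ' = 20.8 − 9.81 = 10.99 kN/m³
Numerator = 13.2 + 10.99·3.6·cos²19.1°·tan37.1° = 13.2 + 10.99·3.6·0.8929·0.7563 = 39.918 kPa
Denominator = 20.8·3.6·sin19.1°·cos19.1° = 20.8·3.6·0.3272·0.9449 = 23.153 kPa
FS = 39.918 / 23.153 = 1.724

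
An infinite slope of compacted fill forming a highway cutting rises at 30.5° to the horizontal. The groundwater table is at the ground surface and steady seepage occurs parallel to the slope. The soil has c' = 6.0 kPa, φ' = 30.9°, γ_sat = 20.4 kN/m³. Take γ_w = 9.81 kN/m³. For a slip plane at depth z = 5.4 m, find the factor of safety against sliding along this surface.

FS = 0.65

With seepage parallel to the slope and the water table at the surface, the effective normal stress on the slip plane uses the buoyant unit weight γ' = γ_sat − γ_w while the driving shear stress uses γ_sat:
FS = [c' + γ' z cos²β tanφ'] / [γ_sat z sinβ cosβ]
γ' = 20.4 − 9.81 = 10.59 kN/m³
Numerator = 6.0 + 10.59·5.4·cos²30.5°·tan30.9° = 6.0 + 10.59·5.4·0.7424·0.5985 = 31.409 kPa
Denominator = 20.4·5.4·sin30.5°·cos30.5° = 20.4·5.4·0.5075·0.8616 = 48.174 kPa
FS = 31.409 / 48.174 = 0.652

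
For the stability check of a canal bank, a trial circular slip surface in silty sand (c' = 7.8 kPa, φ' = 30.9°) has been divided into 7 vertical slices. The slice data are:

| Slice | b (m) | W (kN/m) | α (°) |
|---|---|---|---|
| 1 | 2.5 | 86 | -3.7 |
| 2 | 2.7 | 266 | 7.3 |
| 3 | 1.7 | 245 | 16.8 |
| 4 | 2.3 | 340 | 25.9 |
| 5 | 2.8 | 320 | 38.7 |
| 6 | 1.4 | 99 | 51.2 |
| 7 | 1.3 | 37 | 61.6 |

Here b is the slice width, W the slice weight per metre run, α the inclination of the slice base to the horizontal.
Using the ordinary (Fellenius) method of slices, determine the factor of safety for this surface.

Ordinary method of slices: FS = Σ[c'·Δl_i + (W_i cosα_i)·tanφ'] / Σ W_i sinα_i, with Δl_i = b_i / cosα_i.
Slice 1: Δl = 2.5/cos(-3.7°) = 2.505 m; N'_1 = 86·cos(-3.7°) = 85.8; c'Δl = 19.54; W sinα = -5.5
Slice 2: Δl = 2.7/cos7.3° = 2.722 m; N'_2 = 266·cos7.3° = 263.8; c'Δl = 21.23; W sinα = 33.8
Slice 3: Δl = 1.7/cos16.8° = 1.776 m; N'_3 = 245·cos16.8° = 234.5; c'Δl = 13.85; W sinα = 70.8
Slice 4: Δl = 2.3/cos25.9° = 2.557 m; N'_4 = 340·cos25.9° = 305.8; c'Δl = 19.94; W sinα = 148.5
Slice 5: Δl = 2.8/cos38.7° = 3.588 m; N'_5 = 320·cos38.7° = 249.7; c'Δl = 27.98; W sinα = 200.1
Slice 6: Δl = 1.4/cos51.2° = 2.234 m; N'_6 = 99·cos51.2° = 62.0; c'Δl = 17.43; W sinα = 77.2
Slice 7: Δl = 1.3/cos61.6° = 2.733 m; N'_7 = 37·cos61.6° = 17.6; c'Δl = 21.32; W sinα = 32.5
Σc'Δl = 141.3 kN/m; ΣN' = 1219.4 kN/m; ΣW sinα = 557.4 kN/m
Resisting = 141.3 + 1219.4·tan30.9° = 141.3 + 729.8 = 871.1 kN/m
FS = 871.1 / 557.4 = 1.563

FS = 1.56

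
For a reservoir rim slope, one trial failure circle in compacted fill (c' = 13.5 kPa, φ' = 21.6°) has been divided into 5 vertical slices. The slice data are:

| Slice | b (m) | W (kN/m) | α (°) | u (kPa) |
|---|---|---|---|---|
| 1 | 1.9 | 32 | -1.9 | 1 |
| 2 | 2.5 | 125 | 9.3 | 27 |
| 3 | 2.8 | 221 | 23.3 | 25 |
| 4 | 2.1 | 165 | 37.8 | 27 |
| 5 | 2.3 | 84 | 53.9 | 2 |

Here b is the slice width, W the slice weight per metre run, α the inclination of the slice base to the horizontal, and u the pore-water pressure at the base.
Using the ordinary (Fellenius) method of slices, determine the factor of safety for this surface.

FS = 1.14

Ordinary method of slices: FS = Σ[c'·Δl_i + (W_i cosα_i − u_i·Δl_i)·tanφ'] / Σ W_i sinα_i, with Δl_i = b_i / cosα_i.
Slice 1: Δl = 1.9/cos(-1.9°) = 1.901 m; N'_1 = 32·cos(-1.9°) − 1·1.901 = 30.1; c'Δl = 25.66; W sinα = -1.1
Slice 2: Δl = 2.5/cos9.3° = 2.533 m; N'_2 = 125·cos9.3° − 27·2.533 = 55.0; c'Δl = 34.20; W sinα = 20.2
Slice 3: Δl = 2.8/cos23.3° = 3.049 m; N'_3 = 221·cos23.3° − 25·3.049 = 126.8; c'Δl = 41.16; W sinα = 87.4
Slice 4: Δl = 2.1/cos37.8° = 2.658 m; N'_4 = 165·cos37.8° − 27·2.658 = 58.6; c'Δl = 35.88; W sinα = 101.1
Slice 5: Δl = 2.3/cos53.9° = 3.904 m; N'_5 = 84·cos53.9° − 2·3.904 = 41.7; c'Δl = 52.70; W sinα = 67.9
Σc'Δl = 189.6 kN/m; ΣN' = 312.1 kN/m; ΣW sinα = 275.6 kN/m
Resisting = 189.6 + 312.1·tan21.6° = 189.6 + 123.6 = 313.2 kN/m
FS = 313.2 / 275.6 = 1.136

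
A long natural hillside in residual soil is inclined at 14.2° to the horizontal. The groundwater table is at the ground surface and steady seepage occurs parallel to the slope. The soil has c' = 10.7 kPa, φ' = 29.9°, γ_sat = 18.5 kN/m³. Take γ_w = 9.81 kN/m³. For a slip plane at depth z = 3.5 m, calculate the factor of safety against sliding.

FS = 1.76

With seepage parallel to the slope and the water table at the surface, the effective normal stress on the slip plane uses the buoyant unit weight γ' = γ_sat − γ_w while the driving shear stress uses γ_sat:
FS = [c' + γ' z cos²β tanφ'] / [γ_sat z sinβ cosβ]
γ' = 18.5 − 9.81 = 8.69 kN/m³
Numerator = 10.7 + 8.69·3.5·cos²14.2°·tan29.9° = 10.7 + 8.69·3.5·0.9398·0.5750 = 27.137 kPa
Denominator = 18.5·3.5·sin14.2°·cos14.2° = 18.5·3.5·0.2453·0.9694 = 15.398 kPa
FS = 27.137 / 15.398 = 1.762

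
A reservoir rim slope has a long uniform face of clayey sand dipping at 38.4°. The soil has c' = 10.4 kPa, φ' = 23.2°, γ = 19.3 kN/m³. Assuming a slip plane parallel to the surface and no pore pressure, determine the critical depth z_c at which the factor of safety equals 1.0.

z_c = 2.41 m

Setting FS = 1.00 in FS = [c' + γz cos²β tanφ'] / [γz sinβ cosβ] and solving for z:
z = c' / [γ cosβ (FS·sinβ − cosβ·tanφ')]
  = 10.4 / [19.3·cos38.4°·(1.00·sin38.4° − cos38.4°·tan23.2°)]
  = 10.4 / [19.3·0.7837·(1.00·0.6211 − 0.7837·0.4286)]
  = 10.4 / 4.3146 = 2.410 m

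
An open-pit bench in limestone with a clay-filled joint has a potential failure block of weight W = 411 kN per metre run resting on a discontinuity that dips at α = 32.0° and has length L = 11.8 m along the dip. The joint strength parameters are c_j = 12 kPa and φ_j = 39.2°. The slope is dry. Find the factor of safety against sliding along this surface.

FS = 1.96

Resolving the block weight along and normal to the plane and applying the Mohr–Coulomb strength on the joint:
N' = W cosα = 411·cos32.0° = 348.5 kN/m
Driving force T = W sinα = 411·sin32.0° = 217.8 kN/m
Resisting force R = c_j·L + N'·tanφ_j = 12·11.8 + 348.5·tan39.2° = 141.6 + 284.3 = 425.9 kN/m
FS = R / T = 425.9 / 217.8 = 1.955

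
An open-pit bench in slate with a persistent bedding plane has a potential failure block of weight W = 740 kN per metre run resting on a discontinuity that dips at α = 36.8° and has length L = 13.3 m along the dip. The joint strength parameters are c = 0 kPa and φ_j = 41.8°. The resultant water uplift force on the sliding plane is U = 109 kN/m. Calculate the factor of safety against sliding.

FS = 0.98

Resolving the block weight along and normal to the plane and applying the Mohr–Coulomb strength on the joint:
N' = W cosα − U = 740·cos36.8° − 109 = 483.5 kN/m
Driving force T = W sinα = 740·sin36.8° = 443.3 kN/m
Resisting force R = c·L + N'·tanφ_j = 0·13.3 + 483.5·tan41.8° = 0.0 + 432.3 = 432.3 kN/m
FS = R / T = 432.3 / 443.3 = 0.975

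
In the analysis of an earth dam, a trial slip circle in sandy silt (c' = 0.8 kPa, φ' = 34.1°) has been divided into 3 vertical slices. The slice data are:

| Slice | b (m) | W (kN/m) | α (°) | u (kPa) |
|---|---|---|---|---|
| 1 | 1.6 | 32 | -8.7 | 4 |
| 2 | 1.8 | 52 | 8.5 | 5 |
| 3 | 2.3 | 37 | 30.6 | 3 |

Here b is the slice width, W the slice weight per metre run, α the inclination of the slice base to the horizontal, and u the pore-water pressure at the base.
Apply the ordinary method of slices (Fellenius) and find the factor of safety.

Ordinary method of slices: FS = Σ[c'·Δl_i + (W_i cosα_i − u_i·Δl_i)·tanφ'] / Σ W_i sinα_i, with Δl_i = b_i / cosα_i.
Slice 1: Δl = 1.6/cos(-8.7°) = 1.619 m; N'_1 = 32·cos(-8.7°) − 4·1.619 = 25.2; c'Δl = 1.29; W sinα = -4.8
Slice 2: Δl = 1.8/cos8.5° = 1.820 m; N'_2 = 52·cos8.5° − 5·1.820 = 42.3; c'Δl = 1.46; W sinα = 7.7
Slice 3: Δl = 2.3/cos30.6° = 2.672 m; N'_3 = 37·cos30.6° − 3·2.672 = 23.8; c'Δl = 2.14; W sinα = 18.8
Σc'Δl = 4.9 kN/m; ΣN' = 91.3 kN/m; ΣW sinα = 21.7 kN/m
Resisting = 4.9 + 91.3·tan34.1° = 4.9 + 61.8 = 66.7 kN/m
FS = 66.7 / 21.7 = 3.077

FS = 3.08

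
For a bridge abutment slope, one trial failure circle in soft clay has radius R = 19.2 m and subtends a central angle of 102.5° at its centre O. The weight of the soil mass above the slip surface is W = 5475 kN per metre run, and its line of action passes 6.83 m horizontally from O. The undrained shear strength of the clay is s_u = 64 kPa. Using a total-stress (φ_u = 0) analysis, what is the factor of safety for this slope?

Taking moments about the centre O, the resisting moment is provided by the undrained shear strength acting along the arc:
Arc length L_a = R·θ = 19.2·(102.5°·π/180) = 19.2·1.7890 = 34.35 m
M_R = s_u·L_a·R = 64·34.35·19.2 = 42206.9 kN·m/m
M_D = W·d = 5475·6.83 = 37394.2 kN·m/m
FS = M_R / M_D = 42206.9 / 37394.2 = 1.129

FS = 1.13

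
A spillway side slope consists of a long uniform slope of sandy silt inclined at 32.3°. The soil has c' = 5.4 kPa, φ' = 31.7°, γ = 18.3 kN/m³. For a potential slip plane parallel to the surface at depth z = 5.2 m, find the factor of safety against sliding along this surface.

FS = 1.10

For an infinite slope with a slip plane parallel to the surface (no pore pressure): FS = [c' + γz cos²β tanφ'] / [γz sinβ cosβ].
γz = 18.3·5.2 = 95.16 kN/m²
Numerator = 5.4 + 95.16·cos²32.3°·tan31.7° = 5.4 + 95.16·0.7145·0.6176 = 47.391 kPa
Denominator = 95.16·sin32.3°·cos32.3° = 95.16·0.5344·0.8453 = 42.981 kPa
FS = 47.391 / 42.981 = 1.103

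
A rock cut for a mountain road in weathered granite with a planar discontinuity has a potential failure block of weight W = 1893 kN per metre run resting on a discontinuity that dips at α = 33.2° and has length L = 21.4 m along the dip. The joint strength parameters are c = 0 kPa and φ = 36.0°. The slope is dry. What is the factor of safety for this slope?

Resolving the block weight along and normal to the plane and applying the Mohr–Coulomb strength on the joint:
N' = W cosα = 1893·cos33.2° = 1584.0 kN/m
Driving force T = W sinα = 1893·sin33.2° = 1036.5 kN/m
Resisting force R = c·L + N'·tanφ = 0·21.4 + 1584.0·tan36.0° = 0.0 + 1150.8 = 1150.8 kN/m
FS = R / T = 1150.8 / 1036.5 = 1.110

FS = 1.11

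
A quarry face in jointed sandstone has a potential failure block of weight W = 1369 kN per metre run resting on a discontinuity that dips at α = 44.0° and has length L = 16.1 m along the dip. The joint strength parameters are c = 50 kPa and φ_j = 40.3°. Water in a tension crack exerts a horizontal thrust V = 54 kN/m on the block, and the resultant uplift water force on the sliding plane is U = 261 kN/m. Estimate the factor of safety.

FS = 1.40

Resolving the block weight along and normal to the plane and applying the Mohr–Coulomb strength on the joint:
N' = W cosα − U − V sinα = 1369·cos44.0° − 261 − 54·sin44.0° = 686.3 kN/m
Driving force T = W sinα + V cosα = 1369·sin44.0° + 54·cos44.0° = 989.8 kN/m
Resisting force R = c·L + N'·tanφ_j = 50·16.1 + 686.3·tan40.3° = 805.0 + 582.0 = 1387.0 kN/m
FS = R / T = 1387.0 / 989.8 = 1.401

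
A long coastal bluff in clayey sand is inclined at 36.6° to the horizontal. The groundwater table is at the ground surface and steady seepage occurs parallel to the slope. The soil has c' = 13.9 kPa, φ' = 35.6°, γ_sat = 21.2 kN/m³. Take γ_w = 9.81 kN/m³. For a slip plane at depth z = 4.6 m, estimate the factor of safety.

With seepage parallel to the slope and the water table at the surface, the effective normal stress on the slip plane uses the buoyant unit weight γ' = γ_sat − γ_w while the driving shear stress uses γ_sat:
FS = [c' + γ' z cos²β tanφ'] / [γ_sat z sinβ cosβ]
γ' = 21.2 − 9.81 = 11.39 kN/m³
Numerator = 13.9 + 11.39·4.6·cos²36.6°·tan35.6° = 13.9 + 11.39·4.6·0.6445·0.7159 = 38.076 kPa
Denominator = 21.2·4.6·sin36.6°·cos36.6° = 21.2·4.6·0.5962·0.8028 = 46.679 kPa
FS = 38.076 / 46.679 = 0.816

FS = 0.82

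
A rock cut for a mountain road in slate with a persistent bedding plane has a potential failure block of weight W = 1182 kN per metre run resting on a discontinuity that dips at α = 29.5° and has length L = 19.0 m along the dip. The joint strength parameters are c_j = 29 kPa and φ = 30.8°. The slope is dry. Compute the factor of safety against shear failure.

Resolving the block weight along and normal to the plane and applying the Mohr–Coulomb strength on the joint:
N' = W cosα = 1182·cos29.5° = 1028.8 kN/m
Driving force T = W sinα = 1182·sin29.5° = 582.0 kN/m
Resisting force R = c_j·L + N'·tanφ = 29·19.0 + 1028.8·tan30.8° = 551.0 + 613.3 = 1164.3 kN/m
FS = R / T = 1164.3 / 582.0 = 2.000

FS = 2.00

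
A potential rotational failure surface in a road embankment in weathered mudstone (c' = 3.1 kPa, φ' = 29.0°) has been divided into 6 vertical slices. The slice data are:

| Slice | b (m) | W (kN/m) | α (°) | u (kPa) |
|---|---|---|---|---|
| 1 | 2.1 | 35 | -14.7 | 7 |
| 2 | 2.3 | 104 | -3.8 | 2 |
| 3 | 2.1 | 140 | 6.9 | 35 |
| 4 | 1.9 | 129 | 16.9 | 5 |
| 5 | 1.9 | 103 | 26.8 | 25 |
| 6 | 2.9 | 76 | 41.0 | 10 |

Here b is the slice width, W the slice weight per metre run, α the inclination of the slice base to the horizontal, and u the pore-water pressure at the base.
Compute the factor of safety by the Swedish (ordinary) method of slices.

FS = 1.79

Ordinary method of slices: FS = Σ[c'·Δl_i + (W_i cosα_i − u_i·Δl_i)·tanφ'] / Σ W_i sinα_i, with Δl_i = b_i / cosα_i.
Slice 1: Δl = 2.1/cos(-14.7°) = 2.171 m; N'_1 = 35·cos(-14.7°) − 7·2.171 = 18.7; c'Δl = 6.73; W sinα = -8.9
Slice 2: Δl = 2.3/cos(-3.8°) = 2.305 m; N'_2 = 104·cos(-3.8°) − 2·2.305 = 99.2; c'Δl = 7.15; W sinα = -6.9
Slice 3: Δl = 2.1/cos6.9° = 2.115 m; N'_3 = 140·cos6.9° − 35·2.115 = 64.9; c'Δl = 6.56; W sinα = 16.8
Slice 4: Δl = 1.9/cos16.9° = 1.986 m; N'_4 = 129·cos16.9° − 5·1.986 = 113.5; c'Δl = 6.16; W sinα = 37.5
Slice 5: Δl = 1.9/cos26.8° = 2.129 m; N'_5 = 103·cos26.8° − 25·2.129 = 38.7; c'Δl = 6.60; W sinα = 46.4
Slice 6: Δl = 2.9/cos41.0° = 3.843 m; N'_6 = 76·cos41.0° − 10·3.843 = 18.9; c'Δl = 11.91; W sinα = 49.9
Σc'Δl = 45.1 kN/m; ΣN' = 353.9 kN/m; ΣW sinα = 134.8 kN/m
Resisting = 45.1 + 353.9·tan29.0° = 45.1 + 196.2 = 241.3 kN/m
FS = 241.3 / 134.8 = 1.789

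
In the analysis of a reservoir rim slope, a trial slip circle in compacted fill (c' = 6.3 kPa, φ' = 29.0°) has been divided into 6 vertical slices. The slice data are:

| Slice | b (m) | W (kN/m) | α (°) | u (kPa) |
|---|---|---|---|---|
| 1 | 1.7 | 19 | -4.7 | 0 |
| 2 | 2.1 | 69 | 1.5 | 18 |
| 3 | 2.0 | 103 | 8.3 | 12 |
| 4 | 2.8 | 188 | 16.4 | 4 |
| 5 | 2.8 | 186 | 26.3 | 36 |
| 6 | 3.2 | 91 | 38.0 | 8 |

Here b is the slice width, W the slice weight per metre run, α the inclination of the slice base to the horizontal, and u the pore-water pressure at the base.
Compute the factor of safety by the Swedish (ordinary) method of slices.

FS = 1.53

Ordinary method of slices: FS = Σ[c'·Δl_i + (W_i cosα_i − u_i·Δl_i)·tanφ'] / Σ W_i sinα_i, with Δl_i = b_i / cosα_i.
Slice 1: Δl = 1.7/cos(-4.7°) = 1.706 m; N'_1 = 19·cos(-4.7°) − 0·1.706 = 18.9; c'Δl = 10.75; W sinα = -1.6
Slice 2: Δl = 2.1/cos1.5° = 2.101 m; N'_2 = 69·cos1.5° − 18·2.101 = 31.2; c'Δl = 13.23; W sinα = 1.8
Slice 3: Δl = 2.0/cos8.3° = 2.021 m; N'_3 = 103·cos8.3° − 12·2.021 = 77.7; c'Δl = 12.73; W sinα = 14.9
Slice 4: Δl = 2.8/cos16.4° = 2.919 m; N'_4 = 188·cos16.4° − 4·2.919 = 168.7; c'Δl = 18.39; W sinα = 53.1
Slice 5: Δl = 2.8/cos26.3° = 3.123 m; N'_5 = 186·cos26.3° − 36·3.123 = 54.3; c'Δl = 19.68; W sinα = 82.4
Slice 6: Δl = 3.2/cos38.0° = 4.061 m; N'_6 = 91·cos38.0° − 8·4.061 = 39.2; c'Δl = 25.58; W sinα = 56.0
Σc'Δl = 100.4 kN/m; ΣN' = 390.0 kN/m; ΣW sinα = 206.6 kN/m
Resisting = 100.4 + 390.0·tan29.0° = 100.4 + 216.2 = 316.5 kN/m
FS = 316.5 / 206.6 = 1.532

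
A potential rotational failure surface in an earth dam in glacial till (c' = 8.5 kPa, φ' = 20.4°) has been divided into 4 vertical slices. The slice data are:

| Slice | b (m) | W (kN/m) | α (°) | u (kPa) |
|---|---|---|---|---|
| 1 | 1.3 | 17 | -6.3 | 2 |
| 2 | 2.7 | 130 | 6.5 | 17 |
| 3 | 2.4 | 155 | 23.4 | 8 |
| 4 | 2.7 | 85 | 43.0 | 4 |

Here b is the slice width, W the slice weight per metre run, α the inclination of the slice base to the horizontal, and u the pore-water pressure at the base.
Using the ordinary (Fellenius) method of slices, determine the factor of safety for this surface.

FS = 1.41

Ordinary method of slices: FS = Σ[c'·Δl_i + (W_i cosα_i − u_i·Δl_i)·tanφ'] / Σ W_i sinα_i, with Δl_i = b_i / cosα_i.
Slice 1: Δl = 1.3/cos(-6.3°) = 1.308 m; N'_1 = 17·cos(-6.3°) − 2·1.308 = 14.3; c'Δl = 11.12; W sinα = -1.9
Slice 2: Δl = 2.7/cos6.5° = 2.717 m; N'_2 = 130·cos6.5° − 17·2.717 = 83.0; c'Δl = 23.10; W sinα = 14.7
Slice 3: Δl = 2.4/cos23.4° = 2.615 m; N'_3 = 155·cos23.4° − 8·2.615 = 121.3; c'Δl = 22.23; W sinα = 61.6
Slice 4: Δl = 2.7/cos43.0° = 3.692 m; N'_4 = 85·cos43.0° − 4·3.692 = 47.4; c'Δl = 31.38; W sinα = 58.0
Σc'Δl = 87.8 kN/m; ΣN' = 266.0 kN/m; ΣW sinα = 132.4 kN/m
Resisting = 87.8 + 266.0·tan20.4° = 87.8 + 98.9 = 186.7 kN/m
FS = 186.7 / 132.4 = 1.411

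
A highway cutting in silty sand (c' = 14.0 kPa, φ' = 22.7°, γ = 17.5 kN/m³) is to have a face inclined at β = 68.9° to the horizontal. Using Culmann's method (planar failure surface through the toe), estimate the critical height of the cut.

Culmann's analysis gives the critical failure plane at α_cr = (β + φ')/2 = (68.9 + 22.7)/2 = 45.8°, and the critical height
H_c = (4c'/γ) · sinβ cosφ' / [1 − cos(β − φ')]
    = (4·14.0/17.5) · sin68.9°·cos22.7° / [1 − cos(46.2°)]
    = 3.200 · 0.9330·0.9225 / [1 − 0.6921]
    = 3.200 · 0.8607 / 0.3079
    = 8.95 m

H_c = 8.95 m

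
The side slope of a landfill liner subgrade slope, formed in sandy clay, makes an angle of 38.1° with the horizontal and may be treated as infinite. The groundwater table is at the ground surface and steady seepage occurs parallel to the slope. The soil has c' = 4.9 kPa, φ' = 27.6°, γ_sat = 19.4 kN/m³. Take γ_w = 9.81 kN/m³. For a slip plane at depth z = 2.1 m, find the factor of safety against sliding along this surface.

With seepage parallel to the slope and the water table at the surface, the effective normal stress on the slip plane uses the buoyant unit weight γ' = γ_sat − γ_w while the driving shear stress uses γ_sat:
FS = [c' + γ' z cos²β tanφ'] / [γ_sat z sinβ cosβ]
γ' = 19.4 − 9.81 = 9.59 kN/m³
Numerator = 4.9 + 9.59·2.1·cos²38.1°·tan27.6° = 4.9 + 9.59·2.1·0.6193·0.5228 = 11.420 kPa
Denominator = 19.4·2.1·sin38.1°·cos38.1° = 19.4·2.1·0.6170·0.7869 = 19.782 kPa
FS = 11.420 / 19.782 = 0.577

FS = 0.58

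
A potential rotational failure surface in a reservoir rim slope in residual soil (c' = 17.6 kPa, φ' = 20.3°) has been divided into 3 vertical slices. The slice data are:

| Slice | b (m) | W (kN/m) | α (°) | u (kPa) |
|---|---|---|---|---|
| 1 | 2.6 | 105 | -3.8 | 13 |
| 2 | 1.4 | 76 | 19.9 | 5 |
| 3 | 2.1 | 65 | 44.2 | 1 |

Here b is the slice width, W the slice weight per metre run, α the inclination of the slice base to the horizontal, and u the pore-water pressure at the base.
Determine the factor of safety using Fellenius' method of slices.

Ordinary method of slices: FS = Σ[c'·Δl_i + (W_i cosα_i − u_i·Δl_i)·tanφ'] / Σ W_i sinα_i, with Δl_i = b_i / cosα_i.
Slice 1: Δl = 2.6/cos(-3.8°) = 2.606 m; N'_1 = 105·cos(-3.8°) − 13·2.606 = 70.9; c'Δl = 45.86; W sinα = -7.0
Slice 2: Δl = 1.4/cos19.9° = 1.489 m; N'_2 = 76·cos19.9° − 5·1.489 = 64.0; c'Δl = 26.20; W sinα = 25.9
Slice 3: Δl = 2.1/cos44.2° = 2.929 m; N'_3 = 65·cos44.2° − 1·2.929 = 43.7; c'Δl = 51.55; W sinα = 45.3
Σc'Δl = 123.6 kN/m; ΣN' = 178.6 kN/m; ΣW sinα = 64.2 kN/m
Resisting = 123.6 + 178.6·tan20.3° = 123.6 + 66.1 = 189.7 kN/m
FS = 189.7 / 64.2 = 2.953

FS = 2.95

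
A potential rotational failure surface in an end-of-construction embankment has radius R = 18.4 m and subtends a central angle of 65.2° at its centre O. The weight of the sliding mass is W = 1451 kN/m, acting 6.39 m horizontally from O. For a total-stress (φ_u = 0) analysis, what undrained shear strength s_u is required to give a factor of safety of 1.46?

s_u = 35.1 kPa

FS = s_u·L_a·R / (W·d), so s_u = FS·W·d / (L_a·R).
Arc length L_a = R·θ = 18.4·(65.2°·π/180) = 18.4·1.1380 = 20.94 m
s_u = 1.46·1451·6.39 / (20.94·18.4) = 13537.0 / 385.27 = 35.14 kPa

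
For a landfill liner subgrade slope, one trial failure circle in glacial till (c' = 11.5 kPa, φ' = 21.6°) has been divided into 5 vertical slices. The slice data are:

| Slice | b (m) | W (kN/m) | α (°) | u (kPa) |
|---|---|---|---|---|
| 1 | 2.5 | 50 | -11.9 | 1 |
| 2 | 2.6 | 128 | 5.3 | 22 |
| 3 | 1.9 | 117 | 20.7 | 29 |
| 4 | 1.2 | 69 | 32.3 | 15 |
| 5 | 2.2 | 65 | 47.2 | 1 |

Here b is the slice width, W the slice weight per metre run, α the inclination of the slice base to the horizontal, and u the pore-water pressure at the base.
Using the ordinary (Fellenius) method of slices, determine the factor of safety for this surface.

FS = 1.83

Ordinary method of slices: FS = Σ[c'·Δl_i + (W_i cosα_i − u_i·Δl_i)·tanφ'] / Σ W_i sinα_i, with Δl_i = b_i / cosα_i.
Slice 1: Δl = 2.5/cos(-11.9°) = 2.555 m; N'_1 = 50·cos(-11.9°) − 1·2.555 = 46.4; c'Δl = 29.38; W sinα = -10.3
Slice 2: Δl = 2.6/cos5.3° = 2.611 m; N'_2 = 128·cos5.3° − 22·2.611 = 70.0; c'Δl = 30.03; W sinα = 11.8
Slice 3: Δl = 1.9/cos20.7° = 2.031 m; N'_3 = 117·cos20.7° − 29·2.031 = 50.5; c'Δl = 23.36; W sinα = 41.4
Slice 4: Δl = 1.2/cos32.3° = 1.420 m; N'_4 = 69·cos32.3° − 15·1.420 = 37.0; c'Δl = 16.33; W sinα = 36.9
Slice 5: Δl = 2.2/cos47.2° = 3.238 m; N'_5 = 65·cos47.2° − 1·3.238 = 40.9; c'Δl = 37.24; W sinα = 47.7
Σc'Δl = 136.3 kN/m; ΣN' = 244.9 kN/m; ΣW sinα = 127.4 kN/m
Resisting = 136.3 + 244.9·tan21.6° = 136.3 + 97.0 = 233.3 kN/m
FS = 233.3 / 127.4 = 1.831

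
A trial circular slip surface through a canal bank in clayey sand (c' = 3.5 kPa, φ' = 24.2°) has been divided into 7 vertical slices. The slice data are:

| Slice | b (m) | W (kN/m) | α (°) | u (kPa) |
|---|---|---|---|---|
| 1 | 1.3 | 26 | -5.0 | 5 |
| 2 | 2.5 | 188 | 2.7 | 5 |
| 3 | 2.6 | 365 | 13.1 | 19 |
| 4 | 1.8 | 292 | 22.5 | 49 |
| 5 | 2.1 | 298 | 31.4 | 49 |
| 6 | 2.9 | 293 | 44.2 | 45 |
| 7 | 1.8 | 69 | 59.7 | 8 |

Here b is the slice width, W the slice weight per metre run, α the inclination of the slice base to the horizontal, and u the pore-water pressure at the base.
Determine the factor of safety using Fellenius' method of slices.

Ordinary method of slices: FS = Σ[c'·Δl_i + (W_i cosα_i − u_i·Δl_i)·tanφ'] / Σ W_i sinα_i, with Δl_i = b_i / cosα_i.
Slice 1: Δl = 1.3/cos(-5.0°) = 1.305 m; N'_1 = 26·cos(-5.0°) − 5·1.305 = 19.4; c'Δl = 4.57; W sinα = -2.3
Slice 2: Δl = 2.5/cos2.7° = 2.503 m; N'_2 = 188·cos2.7° − 5·2.503 = 175.3; c'Δl = 8.76; W sinα = 8.9
Slice 3: Δl = 2.6/cos13.1° = 2.669 m; N'_3 = 365·cos13.1° − 19·2.669 = 304.8; c'Δl = 9.34; W sinα = 82.7
Slice 4: Δl = 1.8/cos22.5° = 1.948 m; N'_4 = 292·cos22.5° − 49·1.948 = 174.3; c'Δl = 6.82; W sinα = 111.7
Slice 5: Δl = 2.1/cos31.4° = 2.460 m; N'_5 = 298·cos31.4° − 49·2.460 = 133.8; c'Δl = 8.61; W sinα = 155.3
Slice 6: Δl = 2.9/cos44.2° = 4.045 m; N'_6 = 293·cos44.2° − 45·4.045 = 28.0; c'Δl = 14.16; W sinα = 204.3
Slice 7: Δl = 1.8/cos59.7° = 3.568 m; N'_7 = 69·cos59.7° − 8·3.568 = 6.3; c'Δl = 12.49; W sinα = 59.6
Σc'Δl = 64.7 kN/m; ΣN' = 841.8 kN/m; ΣW sinα = 620.2 kN/m
Resisting = 64.7 + 841.8·tan24.2° = 64.7 + 378.3 = 443.1 kN/m
FS = 443.1 / 620.2 = 0.714

FS = 0.71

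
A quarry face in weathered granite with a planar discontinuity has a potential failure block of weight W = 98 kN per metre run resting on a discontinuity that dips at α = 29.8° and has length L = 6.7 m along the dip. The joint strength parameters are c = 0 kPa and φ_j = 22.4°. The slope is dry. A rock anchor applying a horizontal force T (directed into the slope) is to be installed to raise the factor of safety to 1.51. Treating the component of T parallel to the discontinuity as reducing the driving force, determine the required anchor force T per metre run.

T = 25 kN/m

Resolving forces along and normal to the sliding plane, with the horizontal anchor force T adding T·sinα to the effective normal force and T·cosα acting up the plane against the driving force:
FS = [cL + (W cosα + T sinα) tanφ_j] / [W sinα − T cosα]
Without the anchor: N' = 85.0 kN/m, driving T_d = 48.7 kN/m, resisting R = 0·6.7 + 85.0·tan22.4° = 35.1 kN/m, FS = 0.72.
Setting FS = 1.51 and solving for T:
1.51·(48.7 − T cos29.8°) = 35.1 + T sin29.8°·tan22.4°
T·(sin29.8°·tan22.4° + 1.51·cos29.8°) = 1.51·48.7 − 35.1
T·(0.4970·0.4122 + 1.51·0.8678) = 73.5 − 35.1 = 38.5
T·1.5152 = 38.5
T = 25.4 kN/m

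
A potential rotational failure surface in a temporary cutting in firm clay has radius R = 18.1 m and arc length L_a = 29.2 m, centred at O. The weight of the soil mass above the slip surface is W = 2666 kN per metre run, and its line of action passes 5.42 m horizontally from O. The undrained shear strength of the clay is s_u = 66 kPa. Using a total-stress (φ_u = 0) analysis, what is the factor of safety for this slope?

FS = 2.41

Taking moments about the centre O, the resisting moment is provided by the undrained shear strength acting along the arc:
M_R = s_u·L_a·R = 66·29.20·18.1 = 34882.3 kN·m/m
M_D = W·d = 2666·5.42 = 14449.7 kN·m/m
FS = M_R / M_D = 34882.3 / 14449.7 = 2.414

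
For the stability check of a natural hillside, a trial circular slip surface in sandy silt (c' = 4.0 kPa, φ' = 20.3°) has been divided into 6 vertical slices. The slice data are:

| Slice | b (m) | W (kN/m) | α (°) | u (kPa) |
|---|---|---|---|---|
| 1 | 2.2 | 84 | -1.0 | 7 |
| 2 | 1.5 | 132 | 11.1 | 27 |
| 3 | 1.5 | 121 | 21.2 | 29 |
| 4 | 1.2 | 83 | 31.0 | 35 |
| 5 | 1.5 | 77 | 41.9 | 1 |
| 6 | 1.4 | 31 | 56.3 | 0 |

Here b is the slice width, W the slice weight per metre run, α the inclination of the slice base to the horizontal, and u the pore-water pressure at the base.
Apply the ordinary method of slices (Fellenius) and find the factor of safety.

FS = 0.87

Ordinary method of slices: FS = Σ[c'·Δl_i + (W_i cosα_i − u_i·Δl_i)·tanφ'] / Σ W_i sinα_i, with Δl_i = b_i / cosα_i.
Slice 1: Δl = 2.2/cos(-1.0°) = 2.200 m; N'_1 = 84·cos(-1.0°) − 7·2.200 = 68.6; c'Δl = 8.80; W sinα = -1.5
Slice 2: Δl = 1.5/cos11.1° = 1.529 m; N'_2 = 132·cos11.1° − 27·1.529 = 88.3; c'Δl = 6.11; W sinα = 25.4
Slice 3: Δl = 1.5/cos21.2° = 1.609 m; N'_3 = 121·cos21.2° − 29·1.609 = 66.2; c'Δl = 6.44; W sinα = 43.8
Slice 4: Δl = 1.2/cos31.0° = 1.400 m; N'_4 = 83·cos31.0° − 35·1.400 = 22.1; c'Δl = 5.60; W sinα = 42.7
Slice 5: Δl = 1.5/cos41.9° = 2.015 m; N'_5 = 77·cos41.9° − 1·2.015 = 55.3; c'Δl = 8.06; W sinα = 51.4
Slice 6: Δl = 1.4/cos56.3° = 2.523 m; N'_6 = 31·cos56.3° − 0·2.523 = 17.2; c'Δl = 10.09; W sinα = 25.8
Σc'Δl = 45.1 kN/m; ΣN' = 317.6 kN/m; ΣW sinα = 187.7 kN/m
Resisting = 45.1 + 317.6·tan20.3° = 45.1 + 117.5 = 162.6 kN/m
FS = 162.6 / 187.7 = 0.866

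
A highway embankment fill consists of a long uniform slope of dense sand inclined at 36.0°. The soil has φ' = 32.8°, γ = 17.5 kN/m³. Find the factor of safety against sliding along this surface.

For a dry cohesionless infinite slope the factor of safety is FS = tanφ' / tanβ.
FS = tan32.8° / tan36.0° = 0.6445 / 0.7265 = 0.887

FS = 0.89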